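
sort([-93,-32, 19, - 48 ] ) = [ - 93, - 48,- 32,19]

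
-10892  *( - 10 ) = 108920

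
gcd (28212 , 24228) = 12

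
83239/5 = 16647 + 4/5 = 16647.80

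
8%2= 0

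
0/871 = 0 = 0.00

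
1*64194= 64194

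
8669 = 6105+2564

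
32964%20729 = 12235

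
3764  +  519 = 4283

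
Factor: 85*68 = 2^2*5^1 * 17^2=5780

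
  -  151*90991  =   - 13739641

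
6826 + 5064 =11890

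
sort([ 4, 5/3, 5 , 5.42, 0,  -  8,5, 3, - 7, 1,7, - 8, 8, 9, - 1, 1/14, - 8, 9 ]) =[ - 8, - 8, -8, - 7 , -1, 0, 1/14,1, 5/3, 3, 4, 5,5,  5.42,7, 8,9, 9] 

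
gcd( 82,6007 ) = 1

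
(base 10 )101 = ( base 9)122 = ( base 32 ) 35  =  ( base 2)1100101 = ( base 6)245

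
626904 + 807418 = 1434322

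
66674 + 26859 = 93533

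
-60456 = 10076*( - 6)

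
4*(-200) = - 800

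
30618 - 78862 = - 48244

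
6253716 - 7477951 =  - 1224235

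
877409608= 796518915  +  80890693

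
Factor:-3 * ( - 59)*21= 3717 = 3^2 * 7^1*59^1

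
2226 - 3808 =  -1582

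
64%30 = 4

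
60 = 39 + 21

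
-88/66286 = -1 + 3009/3013 = - 0.00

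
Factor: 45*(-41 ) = -1845 = - 3^2*5^1*41^1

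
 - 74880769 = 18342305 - 93223074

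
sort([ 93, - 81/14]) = [-81/14, 93]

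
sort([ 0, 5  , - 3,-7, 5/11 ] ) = [-7, - 3,0, 5/11, 5]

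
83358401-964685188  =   - 881326787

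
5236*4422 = 23153592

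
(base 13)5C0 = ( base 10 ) 1001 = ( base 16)3e9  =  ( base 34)tf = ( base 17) 37F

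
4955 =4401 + 554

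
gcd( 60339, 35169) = 3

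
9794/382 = 25 +122/191 = 25.64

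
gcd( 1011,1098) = 3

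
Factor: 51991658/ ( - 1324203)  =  - 2^1*3^(  -  1 )*191^(-1) *2311^ ( - 1)*3323^1*7823^1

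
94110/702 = 134 + 7/117 = 134.06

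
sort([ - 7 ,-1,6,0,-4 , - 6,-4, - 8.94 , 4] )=[ - 8.94, - 7,  -  6,-4,-4, - 1,0, 4, 6 ] 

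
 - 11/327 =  - 1+316/327  =  - 0.03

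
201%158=43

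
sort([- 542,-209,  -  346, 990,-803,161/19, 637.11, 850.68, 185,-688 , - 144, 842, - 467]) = [ - 803, - 688,-542,- 467,  -  346, - 209, - 144, 161/19, 185, 637.11, 842, 850.68, 990 ] 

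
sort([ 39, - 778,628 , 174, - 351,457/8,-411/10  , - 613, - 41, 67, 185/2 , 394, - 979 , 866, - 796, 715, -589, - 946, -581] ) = [ - 979, - 946 , - 796,-778, - 613, - 589, -581, - 351, - 411/10 ,- 41, 39,457/8, 67,185/2, 174, 394, 628, 715,866] 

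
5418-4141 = 1277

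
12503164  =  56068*223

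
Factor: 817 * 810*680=450003600 = 2^4 * 3^4*5^2*17^1*19^1 * 43^1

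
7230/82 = 3615/41 =88.17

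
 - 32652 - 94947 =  - 127599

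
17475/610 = 28+79/122 =28.65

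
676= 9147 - 8471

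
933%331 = 271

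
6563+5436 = 11999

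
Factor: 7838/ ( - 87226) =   -  3919^1*43613^( - 1) = -3919/43613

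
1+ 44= 45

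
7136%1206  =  1106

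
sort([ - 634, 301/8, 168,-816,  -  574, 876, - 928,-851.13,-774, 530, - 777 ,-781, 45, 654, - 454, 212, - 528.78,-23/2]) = [-928 ,-851.13, - 816, - 781, - 777,-774 ,-634,  -  574,-528.78, - 454,-23/2, 301/8, 45, 168,212, 530,654, 876] 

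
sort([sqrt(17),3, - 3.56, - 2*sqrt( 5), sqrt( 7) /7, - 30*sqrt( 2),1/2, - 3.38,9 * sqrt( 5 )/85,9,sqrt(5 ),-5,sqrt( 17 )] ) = [ - 30*sqrt( 2 ), - 5,- 2*sqrt( 5), - 3.56, - 3.38,9*sqrt(5)/85,  sqrt ( 7)/7, 1/2,sqrt( 5),3,sqrt( 17),sqrt(17 ), 9 ] 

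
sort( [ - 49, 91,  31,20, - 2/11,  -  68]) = [ - 68 ,-49, - 2/11,20, 31,91 ]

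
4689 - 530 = 4159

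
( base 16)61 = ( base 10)97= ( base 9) 117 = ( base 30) 37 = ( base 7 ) 166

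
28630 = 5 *5726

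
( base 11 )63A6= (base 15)2795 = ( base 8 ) 20421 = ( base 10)8465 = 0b10000100010001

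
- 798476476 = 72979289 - 871455765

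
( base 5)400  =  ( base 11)91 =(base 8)144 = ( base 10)100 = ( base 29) 3D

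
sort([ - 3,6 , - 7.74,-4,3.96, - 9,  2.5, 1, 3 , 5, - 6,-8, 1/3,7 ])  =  [ - 9,-8, - 7.74, - 6, - 4,-3,1/3, 1,2.5,3, 3.96, 5, 6,  7] 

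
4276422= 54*79193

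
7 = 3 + 4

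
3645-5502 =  - 1857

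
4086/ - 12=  - 681/2   =  - 340.50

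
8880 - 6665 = 2215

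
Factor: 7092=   2^2*3^2 * 197^1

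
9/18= 1/2  =  0.50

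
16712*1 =16712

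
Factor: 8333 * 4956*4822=2^3*3^1*7^1*13^1 *59^1*641^1*2411^1  =  199140634056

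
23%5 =3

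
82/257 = 82/257 =0.32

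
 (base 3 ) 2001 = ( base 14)3D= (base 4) 313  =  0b110111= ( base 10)55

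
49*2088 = 102312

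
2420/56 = 43 + 3/14 = 43.21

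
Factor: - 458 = -2^1*229^1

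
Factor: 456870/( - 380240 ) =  - 2^( - 3)*3^1*7^( - 2)*157^1 = - 471/392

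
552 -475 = 77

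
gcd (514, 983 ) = 1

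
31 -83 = -52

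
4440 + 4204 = 8644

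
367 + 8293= 8660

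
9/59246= 9/59246 =0.00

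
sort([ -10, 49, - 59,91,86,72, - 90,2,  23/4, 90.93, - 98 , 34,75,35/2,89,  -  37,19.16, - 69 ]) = [- 98, - 90, - 69, - 59, - 37, - 10, 2, 23/4,35/2,19.16, 34,49,72,75, 86,89,  90.93, 91 ] 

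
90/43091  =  90/43091 = 0.00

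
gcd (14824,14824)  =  14824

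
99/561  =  3/17 = 0.18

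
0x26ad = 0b10011010101101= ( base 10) 9901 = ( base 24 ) h4d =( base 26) EGL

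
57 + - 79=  - 22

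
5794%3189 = 2605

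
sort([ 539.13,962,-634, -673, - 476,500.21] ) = [  -  673, - 634,-476,500.21,539.13,  962 ] 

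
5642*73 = 411866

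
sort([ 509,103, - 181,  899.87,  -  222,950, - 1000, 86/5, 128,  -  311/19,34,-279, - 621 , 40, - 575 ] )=[ -1000, - 621, - 575,  -  279 , - 222,  -  181, - 311/19, 86/5,34,40, 103, 128,509,899.87, 950 ]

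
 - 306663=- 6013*51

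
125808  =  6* 20968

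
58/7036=29/3518 = 0.01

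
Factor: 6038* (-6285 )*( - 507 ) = 2^1*3^2*5^1*13^2*419^1*3019^1 = 19240056810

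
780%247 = 39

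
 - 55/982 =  - 55/982 =- 0.06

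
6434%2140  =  14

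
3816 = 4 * 954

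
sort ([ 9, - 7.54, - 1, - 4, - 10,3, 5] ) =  [- 10, - 7.54,  -  4, - 1,3,5, 9]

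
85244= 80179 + 5065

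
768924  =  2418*318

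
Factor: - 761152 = - 2^6*7^1 * 1699^1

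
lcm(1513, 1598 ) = 142222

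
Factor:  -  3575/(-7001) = 5^2*11^1*13^1*7001^(-1) 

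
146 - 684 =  - 538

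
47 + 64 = 111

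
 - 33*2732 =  - 90156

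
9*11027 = 99243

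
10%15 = 10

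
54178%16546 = 4540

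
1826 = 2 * 913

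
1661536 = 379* 4384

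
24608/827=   29 + 625/827 =29.76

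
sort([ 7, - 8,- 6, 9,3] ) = [  -  8, - 6, 3,7, 9] 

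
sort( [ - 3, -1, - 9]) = [-9,-3,-1 ] 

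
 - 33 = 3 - 36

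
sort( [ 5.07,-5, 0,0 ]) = [ - 5, 0, 0, 5.07 ]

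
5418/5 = 1083 + 3/5 = 1083.60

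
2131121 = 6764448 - 4633327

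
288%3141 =288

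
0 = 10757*0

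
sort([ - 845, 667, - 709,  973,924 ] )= [ - 845, - 709, 667,  924,  973]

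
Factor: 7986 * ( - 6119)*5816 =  - 284206598544 = - 2^4*3^1*11^3*29^1*211^1*727^1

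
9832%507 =199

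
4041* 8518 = 34421238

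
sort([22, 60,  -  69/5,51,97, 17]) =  [  -  69/5,17, 22, 51, 60,97 ] 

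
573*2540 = 1455420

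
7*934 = 6538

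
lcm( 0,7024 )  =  0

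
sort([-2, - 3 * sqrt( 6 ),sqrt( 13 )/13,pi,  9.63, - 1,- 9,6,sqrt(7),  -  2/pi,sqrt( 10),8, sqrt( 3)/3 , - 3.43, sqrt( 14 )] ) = [ - 9, - 3* sqrt( 6), - 3.43, - 2 ,-1, - 2/pi,sqrt ( 13)/13,sqrt( 3)/3, sqrt ( 7),  pi,sqrt(10),sqrt( 14),6,8, 9.63 ]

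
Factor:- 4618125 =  - 3^2*5^4*821^1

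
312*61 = 19032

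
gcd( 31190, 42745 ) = 5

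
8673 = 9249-576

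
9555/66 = 3185/22 = 144.77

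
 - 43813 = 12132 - 55945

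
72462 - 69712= 2750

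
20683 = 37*559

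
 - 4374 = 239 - 4613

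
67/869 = 67/869 = 0.08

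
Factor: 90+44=134 = 2^1* 67^1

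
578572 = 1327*436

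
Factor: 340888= 2^3*42611^1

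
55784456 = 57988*962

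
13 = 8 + 5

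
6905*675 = 4660875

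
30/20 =1+1/2 = 1.50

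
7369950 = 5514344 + 1855606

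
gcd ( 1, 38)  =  1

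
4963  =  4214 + 749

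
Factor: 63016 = 2^3*7877^1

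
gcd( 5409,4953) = 3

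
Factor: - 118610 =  - 2^1 * 5^1*29^1 * 409^1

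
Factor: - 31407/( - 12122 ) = 57/22 = 2^( - 1 )*3^1*11^(-1 )*19^1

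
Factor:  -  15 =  - 3^1*5^1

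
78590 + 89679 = 168269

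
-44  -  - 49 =5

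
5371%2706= 2665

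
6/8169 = 2/2723=0.00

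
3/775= 3/775 = 0.00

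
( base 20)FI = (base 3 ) 102210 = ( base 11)26a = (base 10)318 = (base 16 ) 13e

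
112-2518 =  - 2406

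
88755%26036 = 10647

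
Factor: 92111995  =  5^1 *131^1* 140629^1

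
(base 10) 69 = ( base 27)2f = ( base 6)153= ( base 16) 45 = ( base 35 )1y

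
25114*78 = 1958892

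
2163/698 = 3 + 69/698 = 3.10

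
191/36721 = 191/36721 = 0.01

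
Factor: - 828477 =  - 3^2*13^1*73^1*97^1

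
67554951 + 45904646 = 113459597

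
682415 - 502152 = 180263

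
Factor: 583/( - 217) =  - 7^( - 1 )*11^1*31^( - 1 )*53^1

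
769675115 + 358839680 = 1128514795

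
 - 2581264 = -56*46094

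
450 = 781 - 331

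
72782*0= 0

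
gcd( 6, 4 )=2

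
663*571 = 378573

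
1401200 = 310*4520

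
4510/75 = 60 + 2/15 = 60.13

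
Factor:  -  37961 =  - 7^1*11^1*17^1*29^1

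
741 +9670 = 10411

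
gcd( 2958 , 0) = 2958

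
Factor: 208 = 2^4 *13^1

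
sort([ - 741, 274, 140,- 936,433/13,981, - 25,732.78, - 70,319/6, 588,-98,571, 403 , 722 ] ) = [ - 936, -741, - 98, - 70, - 25,433/13, 319/6,  140 , 274, 403,  571, 588,722,732.78, 981] 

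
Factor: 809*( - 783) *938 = - 2^1  *3^3 * 7^1*29^1*67^1*809^1 = - 594173286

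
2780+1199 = 3979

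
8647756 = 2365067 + 6282689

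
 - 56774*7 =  - 397418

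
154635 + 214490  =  369125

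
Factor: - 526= - 2^1*263^1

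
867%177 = 159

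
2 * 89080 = 178160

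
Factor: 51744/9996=88/17 = 2^3*11^1 * 17^ (  -  1) 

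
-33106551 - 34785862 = -67892413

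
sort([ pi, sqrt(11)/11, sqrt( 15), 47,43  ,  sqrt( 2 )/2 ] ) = [ sqrt( 11)/11, sqrt( 2) /2, pi,  sqrt( 15 )  ,  43,  47] 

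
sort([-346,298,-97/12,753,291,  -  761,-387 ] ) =[ - 761, - 387, - 346,-97/12,291,298,753]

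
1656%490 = 186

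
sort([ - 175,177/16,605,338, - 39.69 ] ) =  [-175,-39.69, 177/16,338,605 ]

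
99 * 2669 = 264231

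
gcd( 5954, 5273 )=1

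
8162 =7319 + 843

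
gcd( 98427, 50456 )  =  7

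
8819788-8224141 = 595647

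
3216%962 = 330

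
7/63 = 1/9 = 0.11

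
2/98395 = 2/98395 = 0.00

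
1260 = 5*252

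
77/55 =1 + 2/5=1.40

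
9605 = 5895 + 3710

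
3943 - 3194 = 749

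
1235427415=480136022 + 755291393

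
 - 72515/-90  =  805+13/18 = 805.72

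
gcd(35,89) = 1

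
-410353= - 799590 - -389237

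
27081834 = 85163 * 318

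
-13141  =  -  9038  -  4103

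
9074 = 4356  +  4718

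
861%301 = 259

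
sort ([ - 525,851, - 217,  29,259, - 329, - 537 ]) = [ - 537, - 525, - 329 , - 217,29,259,851 ] 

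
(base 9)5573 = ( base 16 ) 1014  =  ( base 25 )6eg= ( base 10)4116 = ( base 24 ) 73C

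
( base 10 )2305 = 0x901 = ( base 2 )100100000001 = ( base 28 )2Q9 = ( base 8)4401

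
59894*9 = 539046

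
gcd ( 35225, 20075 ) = 25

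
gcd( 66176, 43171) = 1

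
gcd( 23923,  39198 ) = 47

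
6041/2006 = 3 + 23/2006 =3.01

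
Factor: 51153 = 3^1*17^2*59^1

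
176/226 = 88/113 = 0.78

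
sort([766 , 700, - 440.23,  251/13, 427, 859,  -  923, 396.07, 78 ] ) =[ -923,-440.23, 251/13, 78, 396.07,427, 700,766, 859]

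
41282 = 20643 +20639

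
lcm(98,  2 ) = 98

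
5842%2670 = 502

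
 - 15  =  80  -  95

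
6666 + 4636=11302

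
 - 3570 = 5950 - 9520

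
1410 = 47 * 30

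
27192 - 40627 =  - 13435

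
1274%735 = 539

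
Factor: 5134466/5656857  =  2^1*3^(-1 )*1885619^(-1 )*2567233^1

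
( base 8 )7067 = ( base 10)3639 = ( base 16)E37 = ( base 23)6K5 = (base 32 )3hn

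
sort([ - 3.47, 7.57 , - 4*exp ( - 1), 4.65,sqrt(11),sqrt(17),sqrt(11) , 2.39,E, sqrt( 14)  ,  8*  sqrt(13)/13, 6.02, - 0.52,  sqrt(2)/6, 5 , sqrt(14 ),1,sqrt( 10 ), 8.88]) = [ - 3.47, - 4*exp ( - 1), - 0.52, sqrt(2 )/6 , 1, 8*sqrt(13)/13, 2.39, E,  sqrt(10), sqrt(11),sqrt( 11 )  ,  sqrt(14 ), sqrt(14), sqrt (17), 4.65, 5,  6.02,7.57, 8.88 ]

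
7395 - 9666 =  - 2271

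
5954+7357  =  13311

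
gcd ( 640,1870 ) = 10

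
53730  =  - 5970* ( - 9)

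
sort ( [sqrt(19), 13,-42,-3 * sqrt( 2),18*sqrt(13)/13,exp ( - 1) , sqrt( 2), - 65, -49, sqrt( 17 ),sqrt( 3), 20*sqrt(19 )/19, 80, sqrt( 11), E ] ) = [  -  65, - 49, - 42, - 3*sqrt( 2), exp( - 1 ),  sqrt( 2 ),sqrt( 3 ), E, sqrt(11 ),sqrt(17), sqrt(19) , 20*sqrt( 19 )/19, 18*sqrt( 13 ) /13, 13, 80 ] 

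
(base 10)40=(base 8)50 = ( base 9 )44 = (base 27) 1D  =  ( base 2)101000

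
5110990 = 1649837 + 3461153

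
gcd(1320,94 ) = 2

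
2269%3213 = 2269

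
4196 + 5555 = 9751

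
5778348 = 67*86244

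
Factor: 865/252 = 2^ ( - 2)*3^( - 2)*5^1*7^( - 1)* 173^1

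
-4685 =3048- 7733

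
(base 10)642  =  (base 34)IU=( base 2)1010000010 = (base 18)1HC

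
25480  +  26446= 51926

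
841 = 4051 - 3210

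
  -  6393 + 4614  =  -1779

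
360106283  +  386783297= 746889580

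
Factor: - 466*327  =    -  2^1*3^1*109^1 * 233^1 =- 152382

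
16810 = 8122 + 8688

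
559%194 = 171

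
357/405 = 119/135 = 0.88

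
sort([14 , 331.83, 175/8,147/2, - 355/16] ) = [ - 355/16,14, 175/8, 147/2,  331.83 ]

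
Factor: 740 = 2^2 *5^1*37^1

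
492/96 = 5 + 1/8 = 5.12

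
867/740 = 867/740 = 1.17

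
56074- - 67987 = 124061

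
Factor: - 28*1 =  - 28 = - 2^2*  7^1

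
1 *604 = 604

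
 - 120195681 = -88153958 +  - 32041723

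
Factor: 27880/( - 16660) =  - 82/49  =  -2^1*7^ ( - 2 )*41^1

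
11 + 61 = 72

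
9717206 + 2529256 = 12246462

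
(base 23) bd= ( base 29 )95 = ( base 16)10a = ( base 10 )266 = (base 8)412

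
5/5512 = 5/5512=0.00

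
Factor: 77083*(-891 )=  -3^4*11^1*19^1*4057^1 = - 68680953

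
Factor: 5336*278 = 2^4 * 23^1*29^1*139^1 = 1483408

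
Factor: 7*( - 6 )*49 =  -2^1*3^1*7^3 = -  2058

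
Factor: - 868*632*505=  - 2^5 * 5^1*  7^1*31^1*79^1*101^1 = - 277030880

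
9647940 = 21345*452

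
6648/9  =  738  +  2/3 = 738.67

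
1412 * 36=50832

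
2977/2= 2977/2= 1488.50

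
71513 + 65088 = 136601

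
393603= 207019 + 186584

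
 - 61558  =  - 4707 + -56851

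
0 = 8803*0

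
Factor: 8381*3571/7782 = 2^( - 1 )*3^( - 1 ) * 17^2*29^1*1297^(-1)*3571^1= 29928551/7782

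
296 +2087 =2383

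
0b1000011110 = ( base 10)542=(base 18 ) 1C2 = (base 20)172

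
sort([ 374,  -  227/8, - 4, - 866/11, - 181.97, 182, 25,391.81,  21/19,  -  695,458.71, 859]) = [-695, - 181.97,  -  866/11, - 227/8, - 4,  21/19 , 25,182, 374,391.81,458.71,859] 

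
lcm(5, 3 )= 15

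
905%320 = 265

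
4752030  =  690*6887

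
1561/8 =195+1/8 = 195.12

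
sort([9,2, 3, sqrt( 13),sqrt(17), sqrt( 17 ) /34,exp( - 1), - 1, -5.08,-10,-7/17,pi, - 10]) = [-10 , - 10, - 5.08, - 1, -7/17, sqrt(17 ) /34,exp( - 1 ),2,3,pi, sqrt(13),  sqrt ( 17 ),9] 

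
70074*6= 420444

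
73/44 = 1 + 29/44 = 1.66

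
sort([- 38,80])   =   [ - 38 , 80]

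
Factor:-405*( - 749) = 303345=3^4*5^1*7^1*107^1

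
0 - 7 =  - 7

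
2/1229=2/1229   =  0.00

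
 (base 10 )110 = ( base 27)42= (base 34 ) 38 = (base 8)156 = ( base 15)75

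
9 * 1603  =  14427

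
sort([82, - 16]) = [ - 16, 82 ]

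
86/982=43/491 = 0.09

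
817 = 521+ 296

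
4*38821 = 155284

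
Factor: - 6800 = -2^4 * 5^2*17^1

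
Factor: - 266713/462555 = -493/855=-  3^( - 2) * 5^(  -  1)*17^1*19^( - 1)*29^1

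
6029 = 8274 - 2245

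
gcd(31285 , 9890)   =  5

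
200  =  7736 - 7536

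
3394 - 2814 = 580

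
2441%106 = 3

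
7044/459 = 15 + 53/153=15.35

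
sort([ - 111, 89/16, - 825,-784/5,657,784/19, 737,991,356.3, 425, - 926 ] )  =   [ - 926,-825 , - 784/5, - 111,89/16,784/19, 356.3,  425,657,737, 991]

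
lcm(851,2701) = 62123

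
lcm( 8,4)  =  8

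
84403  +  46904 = 131307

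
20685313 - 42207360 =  - 21522047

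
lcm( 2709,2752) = 173376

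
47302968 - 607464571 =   -  560161603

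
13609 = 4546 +9063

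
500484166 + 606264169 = 1106748335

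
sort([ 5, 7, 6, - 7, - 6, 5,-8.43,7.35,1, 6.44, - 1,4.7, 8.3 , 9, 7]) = [  -  8.43, - 7 , - 6 , - 1, 1 , 4.7, 5,5,6,  6.44,7, 7,7.35, 8.3,9]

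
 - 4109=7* ( - 587 ) 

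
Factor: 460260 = 2^2*3^2*5^1*2557^1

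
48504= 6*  8084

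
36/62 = 18/31 =0.58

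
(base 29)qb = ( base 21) 1f9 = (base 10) 765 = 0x2FD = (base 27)119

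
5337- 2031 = 3306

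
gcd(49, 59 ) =1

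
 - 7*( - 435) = 3045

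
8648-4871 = 3777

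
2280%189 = 12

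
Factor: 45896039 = 7^1*17^1*19^1*53^1*383^1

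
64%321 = 64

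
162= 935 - 773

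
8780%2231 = 2087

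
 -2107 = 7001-9108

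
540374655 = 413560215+126814440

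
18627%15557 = 3070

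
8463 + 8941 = 17404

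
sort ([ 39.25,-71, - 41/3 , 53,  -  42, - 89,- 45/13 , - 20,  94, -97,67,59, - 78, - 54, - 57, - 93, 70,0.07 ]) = [ - 97, - 93, - 89,-78, - 71, - 57, - 54, - 42,-20,  -  41/3, - 45/13, 0.07,39.25,53,59,67, 70, 94]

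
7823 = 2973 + 4850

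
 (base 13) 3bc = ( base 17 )24G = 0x296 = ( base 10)662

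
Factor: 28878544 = 2^4*173^1 * 10433^1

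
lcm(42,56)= 168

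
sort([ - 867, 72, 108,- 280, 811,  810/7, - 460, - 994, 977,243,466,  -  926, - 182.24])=[ - 994, - 926, - 867, - 460,-280, - 182.24, 72,108,810/7,  243,466,  811 , 977]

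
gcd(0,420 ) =420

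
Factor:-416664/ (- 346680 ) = 643/535 = 5^(  -  1 )* 107^(- 1 )*643^1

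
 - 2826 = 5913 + - 8739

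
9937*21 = 208677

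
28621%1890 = 271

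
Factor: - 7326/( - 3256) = 9/4= 2^(-2)*3^2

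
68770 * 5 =343850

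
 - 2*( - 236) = 472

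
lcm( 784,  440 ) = 43120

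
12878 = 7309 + 5569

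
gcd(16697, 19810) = 283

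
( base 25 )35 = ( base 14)5a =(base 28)2o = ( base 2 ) 1010000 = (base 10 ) 80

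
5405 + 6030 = 11435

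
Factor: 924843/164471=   3^1 * 149^1*2069^1*164471^(-1)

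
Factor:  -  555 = -3^1 *5^1 * 37^1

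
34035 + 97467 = 131502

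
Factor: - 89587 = - 101^1 *887^1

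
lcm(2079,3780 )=41580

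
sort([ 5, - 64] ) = [ - 64 , 5] 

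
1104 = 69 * 16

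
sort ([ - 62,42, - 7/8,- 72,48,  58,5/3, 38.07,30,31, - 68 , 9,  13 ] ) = [-72 ,- 68,  -  62, - 7/8, 5/3,9,13 , 30,  31, 38.07, 42,48,58]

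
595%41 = 21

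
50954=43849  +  7105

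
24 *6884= 165216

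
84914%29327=26260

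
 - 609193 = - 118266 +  - 490927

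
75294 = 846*89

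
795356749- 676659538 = 118697211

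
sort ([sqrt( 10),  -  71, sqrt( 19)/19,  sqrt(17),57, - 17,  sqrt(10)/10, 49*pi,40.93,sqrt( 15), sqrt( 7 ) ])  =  [- 71,-17 , sqrt(19)/19, sqrt( 10)/10,sqrt( 7), sqrt( 10),sqrt(15),sqrt (17), 40.93, 57,49*pi]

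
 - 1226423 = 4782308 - 6008731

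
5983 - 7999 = -2016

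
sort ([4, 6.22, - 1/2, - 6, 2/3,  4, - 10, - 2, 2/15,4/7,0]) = [ - 10, - 6, - 2, - 1/2,0,2/15, 4/7,2/3,4, 4,6.22] 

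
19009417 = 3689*5153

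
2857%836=349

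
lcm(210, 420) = 420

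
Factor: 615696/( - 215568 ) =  - 3^(-2 )*101^1*127^1*499^(-1)=   -12827/4491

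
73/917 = 73/917 = 0.08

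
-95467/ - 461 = 207+40/461 = 207.09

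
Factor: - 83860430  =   - 2^1 * 5^1*193^1 * 43451^1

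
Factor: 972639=3^2*67^1*1613^1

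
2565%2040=525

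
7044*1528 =10763232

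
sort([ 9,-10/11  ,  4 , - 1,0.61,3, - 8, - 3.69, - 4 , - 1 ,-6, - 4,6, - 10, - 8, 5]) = [ - 10, - 8, - 8, - 6, - 4, - 4,-3.69, - 1 , - 1, - 10/11,0.61, 3,4,5,  6, 9]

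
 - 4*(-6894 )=27576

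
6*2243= 13458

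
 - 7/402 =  - 7/402  =  - 0.02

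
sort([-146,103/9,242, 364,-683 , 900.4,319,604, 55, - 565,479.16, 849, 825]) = [ - 683,  -  565, - 146, 103/9,  55,242 , 319, 364,479.16 , 604,825, 849 , 900.4 ]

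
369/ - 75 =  - 5 + 2/25=- 4.92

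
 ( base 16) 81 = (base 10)129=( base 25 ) 54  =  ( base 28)4H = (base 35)3O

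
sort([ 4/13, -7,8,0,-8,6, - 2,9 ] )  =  [-8 , -7,  -  2,0, 4/13,  6 , 8 , 9 ]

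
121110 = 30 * 4037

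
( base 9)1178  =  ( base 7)2366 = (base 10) 881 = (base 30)TB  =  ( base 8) 1561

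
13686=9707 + 3979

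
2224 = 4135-1911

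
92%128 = 92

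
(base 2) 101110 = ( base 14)34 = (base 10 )46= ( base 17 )2c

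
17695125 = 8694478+9000647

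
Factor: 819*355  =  3^2*5^1*7^1*13^1*71^1 = 290745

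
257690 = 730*353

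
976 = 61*16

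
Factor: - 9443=  -  7^1*19^1*71^1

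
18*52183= 939294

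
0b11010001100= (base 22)3A4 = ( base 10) 1676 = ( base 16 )68c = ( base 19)4C4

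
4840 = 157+4683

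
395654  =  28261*14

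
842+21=863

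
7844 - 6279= 1565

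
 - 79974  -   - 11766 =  - 68208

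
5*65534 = 327670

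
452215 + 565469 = 1017684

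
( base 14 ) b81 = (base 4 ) 203131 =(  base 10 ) 2269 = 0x8dd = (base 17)7E8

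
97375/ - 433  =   - 97375/433  =  - 224.88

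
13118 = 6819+6299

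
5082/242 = 21  =  21.00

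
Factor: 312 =2^3*3^1*13^1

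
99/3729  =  3/113  =  0.03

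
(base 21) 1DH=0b1011011011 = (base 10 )731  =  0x2DB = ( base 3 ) 1000002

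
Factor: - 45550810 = -2^1*5^1 *23^1*198047^1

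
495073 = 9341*53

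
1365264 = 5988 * 228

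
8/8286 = 4/4143 = 0.00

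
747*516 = 385452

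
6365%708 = 701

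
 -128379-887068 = - 1015447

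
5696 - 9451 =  -3755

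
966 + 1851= 2817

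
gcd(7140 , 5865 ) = 255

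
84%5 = 4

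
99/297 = 1/3 = 0.33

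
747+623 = 1370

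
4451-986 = 3465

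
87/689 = 87/689 = 0.13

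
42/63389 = 42/63389= 0.00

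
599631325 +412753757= 1012385082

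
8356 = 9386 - 1030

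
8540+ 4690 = 13230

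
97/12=97/12 = 8.08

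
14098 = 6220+7878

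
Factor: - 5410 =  - 2^1 *5^1*541^1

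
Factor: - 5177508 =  - 2^2*3^1*7^1*61637^1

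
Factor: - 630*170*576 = - 61689600 = -2^8*3^4*5^2 * 7^1*17^1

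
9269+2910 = 12179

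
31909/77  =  414 + 31/77  =  414.40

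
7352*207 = 1521864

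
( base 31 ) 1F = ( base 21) 24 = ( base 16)2e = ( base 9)51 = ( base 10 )46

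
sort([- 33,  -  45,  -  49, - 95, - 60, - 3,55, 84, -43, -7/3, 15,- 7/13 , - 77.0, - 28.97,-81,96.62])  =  [ - 95, - 81, - 77.0,-60, - 49, - 45, - 43, - 33, - 28.97,- 3, - 7/3, - 7/13,  15, 55, 84,96.62]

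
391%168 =55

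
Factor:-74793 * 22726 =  - 2^1*3^1*11^1*107^1*233^1*1033^1=- 1699745718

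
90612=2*45306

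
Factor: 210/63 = 2^1 * 3^(- 1)*5^1 = 10/3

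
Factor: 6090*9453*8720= 2^5 * 3^2* 5^2*7^1 * 23^1*29^1 * 109^1 *137^1 = 501999674400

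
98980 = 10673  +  88307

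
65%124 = 65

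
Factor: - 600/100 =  - 6 = - 2^1*3^1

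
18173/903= 18173/903 = 20.13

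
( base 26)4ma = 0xCD6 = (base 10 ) 3286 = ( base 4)303112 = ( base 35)2nv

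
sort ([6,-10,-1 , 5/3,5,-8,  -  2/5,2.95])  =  [-10 , - 8, - 1, - 2/5,5/3,2.95,5,6 ] 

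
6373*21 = 133833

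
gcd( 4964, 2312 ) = 68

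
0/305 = 0=0.00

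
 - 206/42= -103/21  =  -4.90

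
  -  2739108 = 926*( - 2958)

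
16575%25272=16575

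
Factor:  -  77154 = - 2^1 * 3^1*7^1*11^1*167^1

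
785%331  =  123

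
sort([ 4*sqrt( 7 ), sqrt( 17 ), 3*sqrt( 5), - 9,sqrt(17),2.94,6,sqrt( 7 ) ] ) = [  -  9,sqrt ( 7),2.94,  sqrt( 17), sqrt( 17), 6, 3*sqrt ( 5), 4  *  sqrt( 7) ]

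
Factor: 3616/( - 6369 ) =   -  2^5*3^ ( - 1)*11^ ( - 1 )*113^1*193^( - 1) 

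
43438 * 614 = 26670932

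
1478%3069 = 1478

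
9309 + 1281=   10590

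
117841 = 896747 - 778906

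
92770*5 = 463850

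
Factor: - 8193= - 3^1*2731^1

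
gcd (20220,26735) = 5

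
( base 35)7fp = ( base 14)347b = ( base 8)21645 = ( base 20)12g5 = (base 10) 9125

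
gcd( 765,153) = 153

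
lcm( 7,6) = 42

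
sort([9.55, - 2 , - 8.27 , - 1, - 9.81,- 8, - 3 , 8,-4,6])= [ - 9.81, - 8.27, - 8,-4, - 3,  -  2, -1,6 , 8,9.55]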